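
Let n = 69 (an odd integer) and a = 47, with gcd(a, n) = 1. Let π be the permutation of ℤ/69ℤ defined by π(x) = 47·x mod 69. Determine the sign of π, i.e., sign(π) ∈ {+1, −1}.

-1

Trace 47: π^k(47) = [47, 1] for k=0..1.
The orbit structure of x ↦ 47x mod 69: 46 orbits of sizes [2, 2, 2, 2, 2, 2, 2, 2, 2, 2, 2, 2, 2, 2, 2, 2, 2, 2, 2, 2, 2, 2, 2, 1, 1, 1, 1, 1, 1, 1, 1, 1, 1, 1, 1, 1, 1, 1, 1, 1, 1, 1, 1, 1, 1, 1].
sign(π) = (−1)^{n − #cycles} = (−1)^{69−46} = (−1)^23 = -1.
Check: (47/69) = -1 by Zolotarev.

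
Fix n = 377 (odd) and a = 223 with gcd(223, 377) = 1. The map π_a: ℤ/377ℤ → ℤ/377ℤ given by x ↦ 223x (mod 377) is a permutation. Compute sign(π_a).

Orbit of 198 under x↦223x: [198, 45, 233, 310, 139, 83, 36]… (length divides ord_377(223)).
Cycle type of π: 84×4 + 12 + 7×4 + 1; total 10 cycles.
sign(π) = (−1)^{n − #cycles} = (−1)^{377−10} = (−1)^367 = -1.

-1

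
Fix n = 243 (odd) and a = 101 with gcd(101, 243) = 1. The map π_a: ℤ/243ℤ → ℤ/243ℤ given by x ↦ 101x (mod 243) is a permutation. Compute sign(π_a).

Start at x=103: 103 → 197 → 214 → 230 → 145 → 65 → 4 → … (one orbit).
Cycle lengths of π_101 on ℤ/243ℤ: [162, 54, 18, 6, 2, 1]; 6 cycles in total.
6 cycles on 243: each ℓ→(−1)^(ℓ−1), product (−1)^237 = -1.

-1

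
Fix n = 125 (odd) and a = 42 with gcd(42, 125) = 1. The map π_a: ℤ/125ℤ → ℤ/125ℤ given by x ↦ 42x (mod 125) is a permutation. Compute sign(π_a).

Orbit of 123 under x↦42x: [123, 41, 97, 74, 108, 36, 12]… (length divides ord_125(42)).
4 cycles of lengths [100, 20, 4, 1].
sign(π) = (−1)^{n − #cycles} = (−1)^{125−4} = (−1)^121 = -1.
Zolotarev: (42|125) = -1, matching the cycle-count sign.

-1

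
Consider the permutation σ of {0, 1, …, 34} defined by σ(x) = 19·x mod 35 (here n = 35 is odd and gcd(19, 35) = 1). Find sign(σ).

Trace 19: π^k(19) = [19, 11, 34, 16, 24, 1] for k=0..5.
The orbit structure of x ↦ 19x mod 35: 8 orbits of sizes [6, 6, 6, 6, 6, 2, 2, 1].
n − c = 35 − 8 = 27; sign = (−1)^27 = -1.
(19|35)_J = -1 (Zolotarev's lemma cross-check).

-1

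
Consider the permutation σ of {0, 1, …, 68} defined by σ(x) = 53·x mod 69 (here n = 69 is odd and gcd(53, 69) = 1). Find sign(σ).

+1

Orbit of 56 under x↦53x: [56, 1, 53, 49, 44, 55, 17]… (length divides ord_69(53)).
5 cycles of lengths [22, 22, 22, 2, 1].
5 cycles on 69: each ℓ→(−1)^(ℓ−1), product (−1)^64 = +1.
(53|69)_J = +1 (Zolotarev's lemma cross-check).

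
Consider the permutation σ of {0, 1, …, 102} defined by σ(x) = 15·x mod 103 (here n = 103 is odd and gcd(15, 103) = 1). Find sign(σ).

+1

Orbit of 14 under x↦15x: [14, 4, 60, 76, 7, 2, 30]… (length divides ord_103(15)).
Cycle type of π: 51×2 + 1; total 3 cycles.
sign(π) = (−1)^{n − #cycles} = (−1)^{103−3} = (−1)^100 = +1.
Check: (15/103) = +1 by Zolotarev.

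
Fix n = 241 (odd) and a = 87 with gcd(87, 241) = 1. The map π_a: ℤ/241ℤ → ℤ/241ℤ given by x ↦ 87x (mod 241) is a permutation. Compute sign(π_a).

+1

Orbit of 98 under x↦87x: [98, 91, 205, 1, 87]… (length divides ord_241(87)).
Decompose π into cycles: lengths [5, 5, 5, 5, 5, 5, 5, 5, 5, 5, 5, 5, 5, 5, 5, 5, 5, 5, 5, 5, 5, 5, 5, 5, 5, 5, 5, 5, 5, 5, 5, 5, 5, 5, 5, 5, 5, 5, 5, 5, 5, 5, 5, 5, 5, 5, 5, 5, 1] (49 cycles, including the fixed point 0).
241 − 49 = 192 transpositions; sign(π) = (−1)^192 = +1.
Zolotarev: (87|241) = +1, matching the cycle-count sign.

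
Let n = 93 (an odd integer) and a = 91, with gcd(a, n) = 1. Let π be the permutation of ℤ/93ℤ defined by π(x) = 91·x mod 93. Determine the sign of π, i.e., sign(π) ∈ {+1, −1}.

Trace 16: π^k(16) = [16, 61, 64, 58, 70, 46, 1] for k=0..6.
12 cycles of lengths [10, 10, 10, 10, 10, 10, 10, 10, 10, 1, 1, 1].
93 − 12 = 81 transpositions; sign(π) = (−1)^81 = -1.
Zolotarev: (91|93) = -1, matching the cycle-count sign.

-1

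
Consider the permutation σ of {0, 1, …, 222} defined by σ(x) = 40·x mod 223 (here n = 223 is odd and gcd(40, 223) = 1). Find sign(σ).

-1

Start at x=1: 1 → 40 → 39 → 222 → 183 → 184 → 1 (one orbit).
38 cycles of lengths [6, 6, 6, 6, 6, 6, 6, 6, 6, 6, 6, 6, 6, 6, 6, 6, 6, 6, 6, 6, 6, 6, 6, 6, 6, 6, 6, 6, 6, 6, 6, 6, 6, 6, 6, 6, 6, 1].
38 cycles on 223: each ℓ→(−1)^(ℓ−1), product (−1)^185 = -1.
Zolotarev: (40|223) = -1, matching the cycle-count sign.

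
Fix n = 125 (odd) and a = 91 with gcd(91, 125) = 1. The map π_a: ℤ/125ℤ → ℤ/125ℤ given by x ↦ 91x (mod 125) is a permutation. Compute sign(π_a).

+1

Orbit of 1 under x↦91x: [1, 91, 31, 71, 86, 76, 41]… (length divides ord_125(91)).
Cycle lengths of π_91 on ℤ/125ℤ: [25, 25, 25, 25, 5, 5, 5, 5, 1, 1, 1, 1, 1]; 13 cycles in total.
Σ(ℓ_i−1) = 125−13 = 112; sign = (−1)^112 = +1.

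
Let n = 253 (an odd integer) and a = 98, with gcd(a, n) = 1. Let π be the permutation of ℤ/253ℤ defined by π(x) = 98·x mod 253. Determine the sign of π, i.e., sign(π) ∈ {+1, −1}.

-1

Trace 210: π^k(210) = [210, 87, 177, 142, 1, 98, 243] for k=0..6.
π_98 has 18 disjoint cycles with lengths [22, 22, 22, 22, 22, 22, 22, 22, 22, 22, 11, 11, 2, 2, 2, 2, 2, 1] on {0,…,252}.
Σ(ℓ_i−1) = 253−18 = 235; sign = (−1)^235 = -1.
Zolotarev: (98|253) = -1, matching the cycle-count sign.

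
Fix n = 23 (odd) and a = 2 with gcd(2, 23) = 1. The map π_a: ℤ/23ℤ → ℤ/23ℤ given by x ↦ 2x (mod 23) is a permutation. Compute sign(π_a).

Start at x=12: 12 → 1 → 2 → 4 → 8 → 16 → 9 → … (one orbit).
Decompose π into cycles: lengths [11, 11, 1] (3 cycles, including the fixed point 0).
Σ(ℓ_i−1) = 23−3 = 20; sign = (−1)^20 = +1.

+1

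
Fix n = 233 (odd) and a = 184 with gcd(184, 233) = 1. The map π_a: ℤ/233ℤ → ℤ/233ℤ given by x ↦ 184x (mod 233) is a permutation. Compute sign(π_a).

+1

Start at x=128: 128 → 19 → 1 → 184 → 71 → 16 → 148 → … (one orbit).
The orbit structure of x ↦ 184x mod 233: 9 orbits of sizes [29, 29, 29, 29, 29, 29, 29, 29, 1].
9 cycles on 233: each ℓ→(−1)^(ℓ−1), product (−1)^224 = +1.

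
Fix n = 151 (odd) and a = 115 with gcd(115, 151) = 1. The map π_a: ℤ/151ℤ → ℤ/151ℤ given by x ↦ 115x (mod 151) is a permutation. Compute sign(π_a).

-1

Trace 150: π^k(150) = [150, 36, 63, 148, 108, 38, 142] for k=0..6.
Cycle lengths of π_115 on ℤ/151ℤ: [150, 1]; 2 cycles in total.
2 cycles on 151: each ℓ→(−1)^(ℓ−1), product (−1)^149 = -1.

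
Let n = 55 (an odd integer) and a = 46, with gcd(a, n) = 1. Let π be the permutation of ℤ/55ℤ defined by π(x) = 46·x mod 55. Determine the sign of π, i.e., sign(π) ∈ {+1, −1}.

Start at x=31: 31 → 51 → 36 → 6 → 1 → 46 → 26 → … (one orbit).
10 cycles of lengths [10, 10, 10, 10, 10, 1, 1, 1, 1, 1].
n − c = 55 − 10 = 45; sign = (−1)^45 = -1.

-1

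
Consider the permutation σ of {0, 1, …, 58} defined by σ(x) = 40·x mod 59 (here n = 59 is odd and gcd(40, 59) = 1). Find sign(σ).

Trace 6: π^k(6) = [6, 4, 42, 28, 58, 19, 52] for k=0..6.
The orbit structure of x ↦ 40x mod 59: 2 orbits of sizes [58, 1].
sign(π) = (−1)^{n − #cycles} = (−1)^{59−2} = (−1)^57 = -1.
The Jacobi symbol (40|59) = -1 (Zolotarev) agrees.

-1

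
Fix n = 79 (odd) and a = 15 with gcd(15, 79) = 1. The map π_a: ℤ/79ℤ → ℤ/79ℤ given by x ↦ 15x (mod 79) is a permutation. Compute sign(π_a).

Orbit of 69 under x↦15x: [69, 8, 41, 62, 61, 46, 58]… (length divides ord_79(15)).
Cycle lengths of π_15 on ℤ/79ℤ: [26, 26, 26, 1]; 4 cycles in total.
79 − 4 = 75 transpositions; sign(π) = (−1)^75 = -1.
(15|79)_J = -1 (Zolotarev's lemma cross-check).

-1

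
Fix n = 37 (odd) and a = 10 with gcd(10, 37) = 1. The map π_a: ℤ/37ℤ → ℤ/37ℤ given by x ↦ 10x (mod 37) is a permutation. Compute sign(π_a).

+1

Trace 10: π^k(10) = [10, 26, 1] for k=0..2.
Cycle type of π: 3×12 + 1; total 13 cycles.
37 − 13 = 24 transpositions; sign(π) = (−1)^24 = +1.
Via Zolotarev, sign(π_{10}) = (10|37) = +1.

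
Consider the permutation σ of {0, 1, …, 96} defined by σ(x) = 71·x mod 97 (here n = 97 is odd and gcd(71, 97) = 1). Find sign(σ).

-1

Trace 95: π^k(95) = [95, 52, 6, 38, 79, 80, 54] for k=0..6.
Decompose π into cycles: lengths [96, 1] (2 cycles, including the fixed point 0).
97 − 2 = 95 transpositions; sign(π) = (−1)^95 = -1.
(71|97)_J = -1 (Zolotarev's lemma cross-check).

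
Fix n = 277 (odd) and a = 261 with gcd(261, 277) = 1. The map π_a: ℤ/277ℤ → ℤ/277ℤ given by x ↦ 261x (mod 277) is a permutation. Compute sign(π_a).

Trace 258: π^k(258) = [258, 27, 122, 264, 208, 273, 64] for k=0..6.
Decompose π into cycles: lengths [46, 46, 46, 46, 46, 46, 1] (7 cycles, including the fixed point 0).
7 cycles on 277: each ℓ→(−1)^(ℓ−1), product (−1)^270 = +1.
Via Zolotarev, sign(π_{261}) = (261|277) = +1.

+1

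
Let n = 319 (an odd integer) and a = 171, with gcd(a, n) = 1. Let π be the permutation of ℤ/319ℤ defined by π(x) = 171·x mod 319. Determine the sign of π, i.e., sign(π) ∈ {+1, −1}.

+1

Orbit of 45 under x↦171x: [45, 39, 289, 293, 20, 230, 93]… (length divides ord_319(171)).
Cycle type of π: 140×2 + 28 + 10 + 1; total 5 cycles.
n − c = 319 − 5 = 314; sign = (−1)^314 = +1.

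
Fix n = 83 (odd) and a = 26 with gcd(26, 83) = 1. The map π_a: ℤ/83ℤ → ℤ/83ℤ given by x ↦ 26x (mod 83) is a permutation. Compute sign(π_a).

+1

Trace 48: π^k(48) = [48, 3, 78, 36, 23, 17, 27] for k=0..6.
The orbit structure of x ↦ 26x mod 83: 3 orbits of sizes [41, 41, 1].
sign(π) = (−1)^{n − #cycles} = (−1)^{83−3} = (−1)^80 = +1.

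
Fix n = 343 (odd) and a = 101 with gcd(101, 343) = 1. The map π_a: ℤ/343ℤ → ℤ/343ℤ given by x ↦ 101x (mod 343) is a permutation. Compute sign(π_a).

-1

Start at x=101: 101 → 254 → 272 → 32 → 145 → 239 → 129 → … (one orbit).
Cycle lengths of π_101 on ℤ/343ℤ: [294, 42, 6, 1]; 4 cycles in total.
Σ(ℓ_i−1) = 343−4 = 339; sign = (−1)^339 = -1.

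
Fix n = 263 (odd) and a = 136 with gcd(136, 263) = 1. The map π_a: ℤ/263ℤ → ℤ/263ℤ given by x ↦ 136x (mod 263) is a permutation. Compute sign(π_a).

+1

Trace 166: π^k(166) = [166, 221, 74, 70, 52, 234, 1] for k=0..6.
Decompose π into cycles: lengths [131, 131, 1] (3 cycles, including the fixed point 0).
3 cycles on 263: each ℓ→(−1)^(ℓ−1), product (−1)^260 = +1.
Zolotarev: (136|263) = +1, matching the cycle-count sign.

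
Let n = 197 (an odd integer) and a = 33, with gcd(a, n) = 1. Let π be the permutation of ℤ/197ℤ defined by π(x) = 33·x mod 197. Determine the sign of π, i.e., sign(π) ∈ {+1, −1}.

+1

Start at x=161: 161 → 191 → 196 → 164 → 93 → 114 → 19 → … (one orbit).
Decompose π into cycles: lengths [14, 14, 14, 14, 14, 14, 14, 14, 14, 14, 14, 14, 14, 14, 1] (15 cycles, including the fixed point 0).
15 cycles on 197: each ℓ→(−1)^(ℓ−1), product (−1)^182 = +1.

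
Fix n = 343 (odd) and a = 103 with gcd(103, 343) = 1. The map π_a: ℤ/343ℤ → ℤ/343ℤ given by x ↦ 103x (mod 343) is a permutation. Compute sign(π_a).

-1

Trace 325: π^k(325) = [325, 204, 89, 249, 265, 198, 157] for k=0..6.
The orbit structure of x ↦ 103x mod 343: 4 orbits of sizes [294, 42, 6, 1].
n − c = 343 − 4 = 339; sign = (−1)^339 = -1.
The Jacobi symbol (103|343) = -1 (Zolotarev) agrees.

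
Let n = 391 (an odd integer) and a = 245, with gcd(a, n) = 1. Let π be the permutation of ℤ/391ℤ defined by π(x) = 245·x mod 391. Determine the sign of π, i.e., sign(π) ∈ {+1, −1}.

Trace 370: π^k(370) = [370, 329, 59, 379, 188, 313, 49] for k=0..6.
5 cycles of lengths [176, 176, 22, 16, 1].
sign(π) = (−1)^{n − #cycles} = (−1)^{391−5} = (−1)^386 = +1.
Zolotarev: (245|391) = +1, matching the cycle-count sign.

+1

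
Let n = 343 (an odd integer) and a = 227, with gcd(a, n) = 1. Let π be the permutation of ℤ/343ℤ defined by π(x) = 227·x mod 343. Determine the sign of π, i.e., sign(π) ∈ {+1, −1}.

Trace 178: π^k(178) = [178, 275, 342, 116, 264, 246, 276] for k=0..6.
The orbit structure of x ↦ 227x mod 343: 16 orbits of sizes [42, 42, 42, 42, 42, 42, 42, 6, 6, 6, 6, 6, 6, 6, 6, 1].
16 cycles on 343: each ℓ→(−1)^(ℓ−1), product (−1)^327 = -1.

-1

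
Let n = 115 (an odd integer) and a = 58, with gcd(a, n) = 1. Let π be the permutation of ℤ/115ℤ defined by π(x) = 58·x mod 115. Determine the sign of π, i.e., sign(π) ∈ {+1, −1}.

Orbit of 6 under x↦58x: [6, 3, 59, 87, 101, 108, 54]… (length divides ord_115(58)).
Decompose π into cycles: lengths [44, 44, 11, 11, 4, 1] (6 cycles, including the fixed point 0).
n − c = 115 − 6 = 109; sign = (−1)^109 = -1.
Via Zolotarev, sign(π_{58}) = (58|115) = -1.

-1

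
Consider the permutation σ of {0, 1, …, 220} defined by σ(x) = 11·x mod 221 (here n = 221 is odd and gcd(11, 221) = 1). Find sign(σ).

+1

Orbit of 164 under x↦11x: [164, 36, 175, 157, 180, 212, 122]… (length divides ord_221(11)).
Cycle type of π: 48×4 + 16 + 12 + 1; total 7 cycles.
221 − 7 = 214 transpositions; sign(π) = (−1)^214 = +1.
Check: (11/221) = +1 by Zolotarev.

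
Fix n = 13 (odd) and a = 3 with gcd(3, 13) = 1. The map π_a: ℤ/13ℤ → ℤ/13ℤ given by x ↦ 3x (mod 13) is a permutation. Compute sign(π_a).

Start at x=1: 1 → 3 → 9 → 1 (one orbit).
Cycle type of π: 3×4 + 1; total 5 cycles.
sign(π) = (−1)^{n − #cycles} = (−1)^{13−5} = (−1)^8 = +1.
Zolotarev: (3|13) = +1, matching the cycle-count sign.

+1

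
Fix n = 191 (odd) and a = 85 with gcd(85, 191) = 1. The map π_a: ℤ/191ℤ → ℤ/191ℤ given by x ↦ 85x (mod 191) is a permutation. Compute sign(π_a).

+1

Orbit of 81 under x↦85x: [81, 9, 1, 85, 158, 60, 134]… (length divides ord_191(85)).
Cycle lengths of π_85 on ℤ/191ℤ: [95, 95, 1]; 3 cycles in total.
191 − 3 = 188 transpositions; sign(π) = (−1)^188 = +1.
The Jacobi symbol (85|191) = +1 (Zolotarev) agrees.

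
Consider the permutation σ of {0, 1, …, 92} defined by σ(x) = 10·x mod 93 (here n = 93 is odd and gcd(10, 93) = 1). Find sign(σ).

+1

Trace 19: π^k(19) = [19, 4, 40, 28, 1, 10, 7] for k=0..6.
Cycle type of π: 15×6 + 1×3; total 9 cycles.
93 − 9 = 84 transpositions; sign(π) = (−1)^84 = +1.
Via Zolotarev, sign(π_{10}) = (10|93) = +1.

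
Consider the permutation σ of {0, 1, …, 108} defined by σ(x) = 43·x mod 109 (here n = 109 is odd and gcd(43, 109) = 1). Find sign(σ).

Orbit of 93 under x↦43x: [93, 75, 64, 27, 71, 1, 43]… (length divides ord_109(43)).
The orbit structure of x ↦ 43x mod 109: 7 orbits of sizes [18, 18, 18, 18, 18, 18, 1].
109 − 7 = 102 transpositions; sign(π) = (−1)^102 = +1.
Check: (43/109) = +1 by Zolotarev.

+1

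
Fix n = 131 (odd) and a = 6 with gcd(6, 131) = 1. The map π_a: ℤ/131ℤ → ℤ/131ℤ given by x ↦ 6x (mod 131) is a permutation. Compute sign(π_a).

-1

Orbit of 38 under x↦6x: [38, 97, 58, 86, 123, 83, 105]… (length divides ord_131(6)).
The orbit structure of x ↦ 6x mod 131: 2 orbits of sizes [130, 1].
sign(π) = (−1)^{n − #cycles} = (−1)^{131−2} = (−1)^129 = -1.
Via Zolotarev, sign(π_{6}) = (6|131) = -1.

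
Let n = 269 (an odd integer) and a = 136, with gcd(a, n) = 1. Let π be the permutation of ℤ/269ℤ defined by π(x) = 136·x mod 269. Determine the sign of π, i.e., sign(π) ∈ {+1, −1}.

+1

Orbit of 185 under x↦136x: [185, 143, 80, 120, 180, 1, 136]… (length divides ord_269(136)).
π_136 has 5 disjoint cycles with lengths [67, 67, 67, 67, 1] on {0,…,268}.
With 5 cycles on 269 points, sign = (−1)^{269−5} = +1.
Zolotarev: (136|269) = +1, matching the cycle-count sign.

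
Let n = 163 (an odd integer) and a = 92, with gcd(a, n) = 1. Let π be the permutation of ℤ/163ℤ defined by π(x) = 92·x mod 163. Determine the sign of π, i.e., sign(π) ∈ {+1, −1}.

-1

Start at x=65: 65 → 112 → 35 → 123 → 69 → 154 → 150 → … (one orbit).
2 cycles of lengths [162, 1].
sign(π) = (−1)^{n − #cycles} = (−1)^{163−2} = (−1)^161 = -1.
Zolotarev: (92|163) = -1, matching the cycle-count sign.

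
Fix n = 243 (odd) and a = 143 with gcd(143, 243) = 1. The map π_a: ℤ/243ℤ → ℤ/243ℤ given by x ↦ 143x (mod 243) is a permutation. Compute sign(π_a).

Start at x=143: 143 → 37 → 188 → 154 → 152 → 109 → 35 → … (one orbit).
π_143 has 14 disjoint cycles with lengths [54, 54, 54, 18, 18, 18, 6, 6, 6, 2, 2, 2, 2, 1] on {0,…,242}.
Σ(ℓ_i−1) = 243−14 = 229; sign = (−1)^229 = -1.

-1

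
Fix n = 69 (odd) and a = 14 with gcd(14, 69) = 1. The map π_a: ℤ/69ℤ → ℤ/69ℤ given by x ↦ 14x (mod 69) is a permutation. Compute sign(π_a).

Orbit of 25 under x↦14x: [25, 5, 1, 14, 58, 53, 52]… (length divides ord_69(14)).
Cycle type of π: 22×3 + 2 + 1; total 5 cycles.
With 5 cycles on 69 points, sign = (−1)^{69−5} = +1.
Zolotarev: (14|69) = +1, matching the cycle-count sign.

+1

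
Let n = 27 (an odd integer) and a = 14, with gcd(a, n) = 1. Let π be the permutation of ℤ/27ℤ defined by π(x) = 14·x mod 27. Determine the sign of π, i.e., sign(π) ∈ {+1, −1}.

Orbit of 11 under x↦14x: [11, 19, 23, 25, 26, 13, 20]… (length divides ord_27(14)).
Cycle lengths of π_14 on ℤ/27ℤ: [18, 6, 2, 1]; 4 cycles in total.
4 cycles on 27: each ℓ→(−1)^(ℓ−1), product (−1)^23 = -1.
The Jacobi symbol (14|27) = -1 (Zolotarev) agrees.

-1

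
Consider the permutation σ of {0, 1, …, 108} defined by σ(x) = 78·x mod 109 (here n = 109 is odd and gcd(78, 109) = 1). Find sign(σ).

Orbit of 22 under x↦78x: [22, 81, 105, 15, 80, 27, 35]… (length divides ord_109(78)).
π_78 has 5 disjoint cycles with lengths [27, 27, 27, 27, 1] on {0,…,108}.
n − c = 109 − 5 = 104; sign = (−1)^104 = +1.

+1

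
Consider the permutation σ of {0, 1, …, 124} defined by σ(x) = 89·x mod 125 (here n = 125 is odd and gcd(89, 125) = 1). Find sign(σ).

+1

Orbit of 29 under x↦89x: [29, 81, 84, 101, 114, 21, 119]… (length divides ord_125(89)).
Cycle lengths of π_89 on ℤ/125ℤ: [50, 50, 10, 10, 2, 2, 1]; 7 cycles in total.
Σ(ℓ_i−1) = 125−7 = 118; sign = (−1)^118 = +1.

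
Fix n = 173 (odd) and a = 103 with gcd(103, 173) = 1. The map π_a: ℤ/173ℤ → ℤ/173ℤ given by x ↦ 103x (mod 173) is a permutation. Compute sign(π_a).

Orbit of 8 under x↦103x: [8, 132, 102, 126, 3, 136, 168]… (length divides ord_173(103)).
2 cycles of lengths [172, 1].
2 cycles on 173: each ℓ→(−1)^(ℓ−1), product (−1)^171 = -1.
The Jacobi symbol (103|173) = -1 (Zolotarev) agrees.

-1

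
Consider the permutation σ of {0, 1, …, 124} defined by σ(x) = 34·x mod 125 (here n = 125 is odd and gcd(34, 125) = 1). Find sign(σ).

+1

Orbit of 49 under x↦34x: [49, 41, 19, 21, 89, 26, 9]… (length divides ord_125(34)).
Cycle lengths of π_34 on ℤ/125ℤ: [50, 50, 10, 10, 2, 2, 1]; 7 cycles in total.
7 cycles on 125: each ℓ→(−1)^(ℓ−1), product (−1)^118 = +1.
Check: (34/125) = +1 by Zolotarev.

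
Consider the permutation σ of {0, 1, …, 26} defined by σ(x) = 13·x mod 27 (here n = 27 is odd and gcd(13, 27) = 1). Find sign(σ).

+1

Trace 19: π^k(19) = [19, 4, 25, 1, 13, 7, 10] for k=0..6.
Decompose π into cycles: lengths [9, 9, 3, 3, 1, 1, 1] (7 cycles, including the fixed point 0).
sign(π) = (−1)^{n − #cycles} = (−1)^{27−7} = (−1)^20 = +1.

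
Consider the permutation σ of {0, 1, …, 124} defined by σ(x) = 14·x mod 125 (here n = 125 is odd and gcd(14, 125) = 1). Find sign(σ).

Start at x=19: 19 → 16 → 99 → 11 → 29 → 31 → 59 → … (one orbit).
Cycle lengths of π_14 on ℤ/125ℤ: [50, 50, 10, 10, 2, 2, 1]; 7 cycles in total.
Σ(ℓ_i−1) = 125−7 = 118; sign = (−1)^118 = +1.

+1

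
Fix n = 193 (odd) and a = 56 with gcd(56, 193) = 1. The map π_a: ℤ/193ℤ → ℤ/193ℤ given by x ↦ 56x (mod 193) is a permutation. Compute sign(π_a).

+1

Start at x=64: 64 → 110 → 177 → 69 → 4 → 31 → 192 → … (one orbit).
Cycle lengths of π_56 on ℤ/193ℤ: [96, 96, 1]; 3 cycles in total.
3 cycles on 193: each ℓ→(−1)^(ℓ−1), product (−1)^190 = +1.
(56|193)_J = +1 (Zolotarev's lemma cross-check).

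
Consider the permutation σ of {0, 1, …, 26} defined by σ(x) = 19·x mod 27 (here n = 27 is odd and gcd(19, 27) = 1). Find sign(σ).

Start at x=19: 19 → 10 → 1 → 19 (one orbit).
Decompose π into cycles: lengths [3, 3, 3, 3, 3, 3, 1, 1, 1, 1, 1, 1, 1, 1, 1] (15 cycles, including the fixed point 0).
With 15 cycles on 27 points, sign = (−1)^{27−15} = +1.
Via Zolotarev, sign(π_{19}) = (19|27) = +1.

+1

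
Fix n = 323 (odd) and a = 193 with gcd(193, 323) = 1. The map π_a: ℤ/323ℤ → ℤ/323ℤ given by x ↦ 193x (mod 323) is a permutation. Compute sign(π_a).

Trace 43: π^k(43) = [43, 224, 273, 40, 291, 284, 225] for k=0..6.
The orbit structure of x ↦ 193x mod 323: 5 orbits of sizes [144, 144, 18, 16, 1].
sign(π) = (−1)^{n − #cycles} = (−1)^{323−5} = (−1)^318 = +1.
(193|323)_J = +1 (Zolotarev's lemma cross-check).

+1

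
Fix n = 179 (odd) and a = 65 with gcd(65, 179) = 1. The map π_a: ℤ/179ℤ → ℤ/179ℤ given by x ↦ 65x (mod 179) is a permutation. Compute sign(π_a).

Start at x=76: 76 → 107 → 153 → 100 → 56 → 60 → 141 → … (one orbit).
Decompose π into cycles: lengths [89, 89, 1] (3 cycles, including the fixed point 0).
3 cycles on 179: each ℓ→(−1)^(ℓ−1), product (−1)^176 = +1.
The Jacobi symbol (65|179) = +1 (Zolotarev) agrees.

+1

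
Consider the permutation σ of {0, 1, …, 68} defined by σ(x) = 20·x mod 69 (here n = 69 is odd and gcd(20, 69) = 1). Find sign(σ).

Orbit of 53 under x↦20x: [53, 25, 17, 64, 38, 1, 20]… (length divides ord_69(20)).
Cycle type of π: 22×3 + 2 + 1; total 5 cycles.
69 − 5 = 64 transpositions; sign(π) = (−1)^64 = +1.

+1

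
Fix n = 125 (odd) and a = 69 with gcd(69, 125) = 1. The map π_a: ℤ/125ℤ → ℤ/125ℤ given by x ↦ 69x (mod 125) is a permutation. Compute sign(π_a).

Orbit of 121 under x↦69x: [121, 99, 81, 89, 16, 104, 51]… (length divides ord_125(69)).
Cycle lengths of π_69 on ℤ/125ℤ: [50, 50, 10, 10, 2, 2, 1]; 7 cycles in total.
sign(π) = (−1)^{n − #cycles} = (−1)^{125−7} = (−1)^118 = +1.
Via Zolotarev, sign(π_{69}) = (69|125) = +1.

+1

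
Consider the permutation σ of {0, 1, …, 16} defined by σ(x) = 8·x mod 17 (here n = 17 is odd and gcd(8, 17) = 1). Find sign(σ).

+1

Orbit of 9 under x↦8x: [9, 4, 15, 1, 8, 13, 2]… (length divides ord_17(8)).
The orbit structure of x ↦ 8x mod 17: 3 orbits of sizes [8, 8, 1].
With 3 cycles on 17 points, sign = (−1)^{17−3} = +1.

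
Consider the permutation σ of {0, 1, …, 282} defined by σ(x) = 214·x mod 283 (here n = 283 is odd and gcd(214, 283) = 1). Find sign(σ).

+1

Orbit of 160 under x↦214x: [160, 280, 207, 150, 121, 141, 176]… (length divides ord_283(214)).
3 cycles of lengths [141, 141, 1].
283 − 3 = 280 transpositions; sign(π) = (−1)^280 = +1.
Check: (214/283) = +1 by Zolotarev.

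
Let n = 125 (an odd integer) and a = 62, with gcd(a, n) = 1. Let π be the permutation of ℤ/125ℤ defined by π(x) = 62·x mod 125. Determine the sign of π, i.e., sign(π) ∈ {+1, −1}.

-1

Start at x=74: 74 → 88 → 81 → 22 → 114 → 68 → 91 → … (one orbit).
4 cycles of lengths [100, 20, 4, 1].
With 4 cycles on 125 points, sign = (−1)^{125−4} = -1.
The Jacobi symbol (62|125) = -1 (Zolotarev) agrees.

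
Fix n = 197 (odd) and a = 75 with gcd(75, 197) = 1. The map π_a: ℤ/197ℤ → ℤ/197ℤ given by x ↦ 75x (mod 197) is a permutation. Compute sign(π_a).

-1

Orbit of 134 under x↦75x: [134, 3, 28, 130, 97, 183, 132]… (length divides ord_197(75)).
π_75 has 2 disjoint cycles with lengths [196, 1] on {0,…,196}.
n − c = 197 − 2 = 195; sign = (−1)^195 = -1.
(75|197)_J = -1 (Zolotarev's lemma cross-check).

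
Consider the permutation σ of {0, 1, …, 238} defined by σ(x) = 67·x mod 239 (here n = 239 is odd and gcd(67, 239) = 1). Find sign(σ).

+1

Start at x=71: 71 → 216 → 132 → 1 → 67 → 187 → 101 → … (one orbit).
15 cycles of lengths [17, 17, 17, 17, 17, 17, 17, 17, 17, 17, 17, 17, 17, 17, 1].
With 15 cycles on 239 points, sign = (−1)^{239−15} = +1.
(67|239)_J = +1 (Zolotarev's lemma cross-check).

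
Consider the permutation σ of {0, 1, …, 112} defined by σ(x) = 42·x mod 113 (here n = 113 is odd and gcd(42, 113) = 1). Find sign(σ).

-1

Trace 40: π^k(40) = [40, 98, 48, 95, 35, 1, 42] for k=0..6.
The orbit structure of x ↦ 42x mod 113: 8 orbits of sizes [16, 16, 16, 16, 16, 16, 16, 1].
sign(π) = (−1)^{n − #cycles} = (−1)^{113−8} = (−1)^105 = -1.
Via Zolotarev, sign(π_{42}) = (42|113) = -1.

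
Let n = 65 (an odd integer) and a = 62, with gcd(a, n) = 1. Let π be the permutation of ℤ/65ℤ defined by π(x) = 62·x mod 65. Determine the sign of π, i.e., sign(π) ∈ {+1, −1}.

Trace 9: π^k(9) = [9, 38, 16, 17, 14, 23, 61] for k=0..6.
Cycle type of π: 12×4 + 6×2 + 4 + 1; total 8 cycles.
sign(π) = (−1)^{n − #cycles} = (−1)^{65−8} = (−1)^57 = -1.

-1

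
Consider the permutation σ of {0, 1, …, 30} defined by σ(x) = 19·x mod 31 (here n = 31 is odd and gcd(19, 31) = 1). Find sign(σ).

Trace 28: π^k(28) = [28, 5, 2, 7, 9, 16, 25] for k=0..6.
Decompose π into cycles: lengths [15, 15, 1] (3 cycles, including the fixed point 0).
31 − 3 = 28 transpositions; sign(π) = (−1)^28 = +1.
Check: (19/31) = +1 by Zolotarev.

+1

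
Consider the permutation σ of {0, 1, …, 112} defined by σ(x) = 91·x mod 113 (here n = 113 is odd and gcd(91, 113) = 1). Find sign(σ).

Trace 28: π^k(28) = [28, 62, 105, 63, 83, 95, 57] for k=0..6.
π_91 has 3 disjoint cycles with lengths [56, 56, 1] on {0,…,112}.
3 cycles on 113: each ℓ→(−1)^(ℓ−1), product (−1)^110 = +1.
Check: (91/113) = +1 by Zolotarev.

+1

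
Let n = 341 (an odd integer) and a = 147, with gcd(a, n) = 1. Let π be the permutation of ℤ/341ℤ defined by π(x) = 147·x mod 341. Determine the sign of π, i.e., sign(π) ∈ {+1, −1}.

Orbit of 60 under x↦147x: [60, 295, 58, 1, 147, 126, 108]… (length divides ord_341(147)).
π_147 has 36 disjoint cycles with lengths [10, 10, 10, 10, 10, 10, 10, 10, 10, 10, 10, 10, 10, 10, 10, 10, 10, 10, 10, 10, 10, 10, 10, 10, 10, 10, 10, 10, 10, 10, 10, 10, 10, 5, 5, 1] on {0,…,340}.
Σ(ℓ_i−1) = 341−36 = 305; sign = (−1)^305 = -1.
(147|341)_J = -1 (Zolotarev's lemma cross-check).

-1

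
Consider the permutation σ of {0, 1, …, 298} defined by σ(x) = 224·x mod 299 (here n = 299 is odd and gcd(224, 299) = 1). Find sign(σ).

-1

Start at x=274: 274 → 81 → 204 → 248 → 237 → 165 → 183 → … (one orbit).
Decompose π into cycles: lengths [66, 66, 66, 66, 22, 3, 3, 3, 3, 1] (10 cycles, including the fixed point 0).
299 − 10 = 289 transpositions; sign(π) = (−1)^289 = -1.
The Jacobi symbol (224|299) = -1 (Zolotarev) agrees.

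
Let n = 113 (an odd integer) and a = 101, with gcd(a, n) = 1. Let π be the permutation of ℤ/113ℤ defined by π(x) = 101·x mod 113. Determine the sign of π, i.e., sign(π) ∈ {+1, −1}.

Start at x=10: 10 → 106 → 84 → 9 → 5 → 53 → 42 → … (one orbit).
The orbit structure of x ↦ 101x mod 113: 2 orbits of sizes [112, 1].
n − c = 113 − 2 = 111; sign = (−1)^111 = -1.
Zolotarev: (101|113) = -1, matching the cycle-count sign.

-1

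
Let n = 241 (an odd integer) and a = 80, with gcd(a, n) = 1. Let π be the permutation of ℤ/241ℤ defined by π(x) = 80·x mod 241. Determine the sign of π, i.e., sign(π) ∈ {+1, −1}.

Orbit of 61 under x↦80x: [61, 60, 221, 87, 212, 90, 211]… (length divides ord_241(80)).
3 cycles of lengths [120, 120, 1].
Σ(ℓ_i−1) = 241−3 = 238; sign = (−1)^238 = +1.

+1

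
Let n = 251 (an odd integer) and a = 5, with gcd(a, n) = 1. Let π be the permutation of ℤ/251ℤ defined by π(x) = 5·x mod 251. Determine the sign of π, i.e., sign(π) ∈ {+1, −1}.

Trace 16: π^k(16) = [16, 80, 149, 243, 211, 51, 4] for k=0..6.
Cycle lengths of π_5 on ℤ/251ℤ: [25, 25, 25, 25, 25, 25, 25, 25, 25, 25, 1]; 11 cycles in total.
sign(π) = (−1)^{n − #cycles} = (−1)^{251−11} = (−1)^240 = +1.
The Jacobi symbol (5|251) = +1 (Zolotarev) agrees.

+1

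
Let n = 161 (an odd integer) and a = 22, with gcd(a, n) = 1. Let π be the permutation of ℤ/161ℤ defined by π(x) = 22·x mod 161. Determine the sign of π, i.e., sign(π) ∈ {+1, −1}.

Orbit of 22 under x↦22x: [22, 1]… (length divides ord_161(22)).
The orbit structure of x ↦ 22x mod 161: 84 orbits of sizes [2, 2, 2, 2, 2, 2, 2, 2, 2, 2, 2, 2, 2, 2, 2, 2, 2, 2, 2, 2, 2, 2, 2, 2, 2, 2, 2, 2, 2, 2, 2, 2, 2, 2, 2, 2, 2, 2, 2, 2, 2, 2, 2, 2, 2, 2, 2, 2, 2, 2, 2, 2, 2, 2, 2, 2, 2, 2, 2, 2, 2, 2, 2, 2, 2, 2, 2, 2, 2, 2, 2, 2, 2, 2, 2, 2, 2, 1, 1, 1, 1, 1, 1, 1].
Σ(ℓ_i−1) = 161−84 = 77; sign = (−1)^77 = -1.

-1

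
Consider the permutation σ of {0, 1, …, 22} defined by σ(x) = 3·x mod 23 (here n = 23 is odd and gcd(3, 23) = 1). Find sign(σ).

Start at x=13: 13 → 16 → 2 → 6 → 18 → 8 → 1 → … (one orbit).
Decompose π into cycles: lengths [11, 11, 1] (3 cycles, including the fixed point 0).
With 3 cycles on 23 points, sign = (−1)^{23−3} = +1.
The Jacobi symbol (3|23) = +1 (Zolotarev) agrees.

+1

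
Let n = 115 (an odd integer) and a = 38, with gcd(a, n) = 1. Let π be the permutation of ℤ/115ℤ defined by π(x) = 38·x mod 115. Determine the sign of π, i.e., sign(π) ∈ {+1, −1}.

+1

Start at x=41: 41 → 63 → 94 → 7 → 36 → 103 → 4 → … (one orbit).
The orbit structure of x ↦ 38x mod 115: 5 orbits of sizes [44, 44, 22, 4, 1].
Σ(ℓ_i−1) = 115−5 = 110; sign = (−1)^110 = +1.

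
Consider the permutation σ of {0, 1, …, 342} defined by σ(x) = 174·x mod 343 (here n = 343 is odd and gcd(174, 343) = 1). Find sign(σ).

-1

Start at x=29: 29 → 244 → 267 → 153 → 211 → 13 → 204 → … (one orbit).
10 cycles of lengths [98, 98, 98, 14, 14, 14, 2, 2, 2, 1].
Σ(ℓ_i−1) = 343−10 = 333; sign = (−1)^333 = -1.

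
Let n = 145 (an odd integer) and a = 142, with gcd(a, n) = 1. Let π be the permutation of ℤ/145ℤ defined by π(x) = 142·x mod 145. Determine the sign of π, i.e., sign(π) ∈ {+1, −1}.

Start at x=37: 37 → 34 → 43 → 16 → 97 → 144 → 3 → … (one orbit).
The orbit structure of x ↦ 142x mod 145: 7 orbits of sizes [28, 28, 28, 28, 28, 4, 1].
7 cycles on 145: each ℓ→(−1)^(ℓ−1), product (−1)^138 = +1.
The Jacobi symbol (142|145) = +1 (Zolotarev) agrees.

+1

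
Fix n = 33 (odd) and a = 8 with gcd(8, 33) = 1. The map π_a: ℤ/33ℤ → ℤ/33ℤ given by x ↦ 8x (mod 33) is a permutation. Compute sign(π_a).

Start at x=25: 25 → 2 → 16 → 29 → 1 → 8 → 31 → … (one orbit).
The orbit structure of x ↦ 8x mod 33: 5 orbits of sizes [10, 10, 10, 2, 1].
5 cycles on 33: each ℓ→(−1)^(ℓ−1), product (−1)^28 = +1.

+1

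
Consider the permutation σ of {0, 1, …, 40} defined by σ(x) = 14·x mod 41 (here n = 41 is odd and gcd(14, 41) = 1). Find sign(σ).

Trace 1: π^k(1) = [1, 14, 32, 38, 40, 27, 9] for k=0..6.
Decompose π into cycles: lengths [8, 8, 8, 8, 8, 1] (6 cycles, including the fixed point 0).
sign(π) = (−1)^{n − #cycles} = (−1)^{41−6} = (−1)^35 = -1.
(14|41)_J = -1 (Zolotarev's lemma cross-check).

-1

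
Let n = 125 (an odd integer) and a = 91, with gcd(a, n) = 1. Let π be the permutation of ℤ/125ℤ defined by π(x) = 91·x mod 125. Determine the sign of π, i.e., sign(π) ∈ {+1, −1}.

+1

Trace 86: π^k(86) = [86, 76, 41, 106, 21, 36, 26] for k=0..6.
Cycle lengths of π_91 on ℤ/125ℤ: [25, 25, 25, 25, 5, 5, 5, 5, 1, 1, 1, 1, 1]; 13 cycles in total.
With 13 cycles on 125 points, sign = (−1)^{125−13} = +1.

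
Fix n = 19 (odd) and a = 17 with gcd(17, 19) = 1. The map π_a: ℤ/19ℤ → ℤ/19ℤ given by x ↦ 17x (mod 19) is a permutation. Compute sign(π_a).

Trace 11: π^k(11) = [11, 16, 6, 7, 5, 9, 1] for k=0..6.
Cycle lengths of π_17 on ℤ/19ℤ: [9, 9, 1]; 3 cycles in total.
Σ(ℓ_i−1) = 19−3 = 16; sign = (−1)^16 = +1.

+1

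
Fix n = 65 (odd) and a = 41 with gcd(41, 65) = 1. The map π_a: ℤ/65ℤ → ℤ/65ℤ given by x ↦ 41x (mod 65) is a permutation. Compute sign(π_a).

Orbit of 51 under x↦41x: [51, 11, 61, 31, 36, 46, 1]… (length divides ord_65(41)).
10 cycles of lengths [12, 12, 12, 12, 12, 1, 1, 1, 1, 1].
65 − 10 = 55 transpositions; sign(π) = (−1)^55 = -1.

-1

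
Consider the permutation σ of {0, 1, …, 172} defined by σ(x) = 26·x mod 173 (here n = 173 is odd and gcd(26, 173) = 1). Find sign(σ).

Trace 152: π^k(152) = [152, 146, 163, 86, 160, 8, 35] for k=0..6.
Decompose π into cycles: lengths [172, 1] (2 cycles, including the fixed point 0).
173 − 2 = 171 transpositions; sign(π) = (−1)^171 = -1.

-1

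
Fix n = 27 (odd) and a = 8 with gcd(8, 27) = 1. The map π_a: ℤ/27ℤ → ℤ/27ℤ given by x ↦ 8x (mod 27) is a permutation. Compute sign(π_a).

Start at x=8: 8 → 10 → 26 → 19 → 17 → 1 → 8 (one orbit).
The orbit structure of x ↦ 8x mod 27: 8 orbits of sizes [6, 6, 6, 2, 2, 2, 2, 1].
sign(π) = (−1)^{n − #cycles} = (−1)^{27−8} = (−1)^19 = -1.
Zolotarev: (8|27) = -1, matching the cycle-count sign.

-1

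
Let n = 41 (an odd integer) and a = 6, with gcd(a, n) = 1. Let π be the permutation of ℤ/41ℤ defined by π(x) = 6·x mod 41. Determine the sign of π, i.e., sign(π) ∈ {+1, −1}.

Start at x=28: 28 → 4 → 24 → 21 → 3 → 18 → 26 → … (one orbit).
Decompose π into cycles: lengths [40, 1] (2 cycles, including the fixed point 0).
sign(π) = (−1)^{n − #cycles} = (−1)^{41−2} = (−1)^39 = -1.
Check: (6/41) = -1 by Zolotarev.

-1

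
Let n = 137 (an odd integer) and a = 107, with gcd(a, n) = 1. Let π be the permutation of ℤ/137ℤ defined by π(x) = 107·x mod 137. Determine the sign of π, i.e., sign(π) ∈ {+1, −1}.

Start at x=19: 19 → 115 → 112 → 65 → 105 → 1 → 107 → … (one orbit).
Decompose π into cycles: lengths [68, 68, 1] (3 cycles, including the fixed point 0).
Σ(ℓ_i−1) = 137−3 = 134; sign = (−1)^134 = +1.

+1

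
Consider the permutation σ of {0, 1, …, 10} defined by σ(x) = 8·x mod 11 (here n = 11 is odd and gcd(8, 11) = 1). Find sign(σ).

Orbit of 5 under x↦8x: [5, 7, 1, 8, 9, 6, 4]… (length divides ord_11(8)).
Cycle lengths of π_8 on ℤ/11ℤ: [10, 1]; 2 cycles in total.
11 − 2 = 9 transpositions; sign(π) = (−1)^9 = -1.
Zolotarev: (8|11) = -1, matching the cycle-count sign.

-1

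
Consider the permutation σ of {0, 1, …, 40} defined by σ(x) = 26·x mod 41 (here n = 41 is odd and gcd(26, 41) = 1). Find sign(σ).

-1

Trace 37: π^k(37) = [37, 19, 2, 11, 40, 15, 21] for k=0..6.
2 cycles of lengths [40, 1].
n − c = 41 − 2 = 39; sign = (−1)^39 = -1.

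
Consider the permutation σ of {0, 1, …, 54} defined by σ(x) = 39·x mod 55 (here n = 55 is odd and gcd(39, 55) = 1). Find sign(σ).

Start at x=16: 16 → 19 → 26 → 24 → 1 → 39 → 36 → … (one orbit).
Cycle type of π: 10×5 + 2×2 + 1; total 8 cycles.
With 8 cycles on 55 points, sign = (−1)^{55−8} = -1.
Check: (39/55) = -1 by Zolotarev.

-1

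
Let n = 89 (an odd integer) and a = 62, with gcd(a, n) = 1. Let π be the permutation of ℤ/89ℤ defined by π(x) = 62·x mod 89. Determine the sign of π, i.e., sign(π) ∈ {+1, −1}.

Trace 80: π^k(80) = [80, 65, 25, 37, 69, 6, 16] for k=0..6.
π_62 has 2 disjoint cycles with lengths [88, 1] on {0,…,88}.
n − c = 89 − 2 = 87; sign = (−1)^87 = -1.
(62|89)_J = -1 (Zolotarev's lemma cross-check).

-1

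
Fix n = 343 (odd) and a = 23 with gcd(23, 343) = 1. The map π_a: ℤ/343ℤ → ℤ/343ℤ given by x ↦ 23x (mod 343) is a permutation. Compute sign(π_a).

+1

Trace 93: π^k(93) = [93, 81, 148, 317, 88, 309, 247] for k=0..6.
Cycle type of π: 147×2 + 21×2 + 3×2 + 1; total 7 cycles.
7 cycles on 343: each ℓ→(−1)^(ℓ−1), product (−1)^336 = +1.
Via Zolotarev, sign(π_{23}) = (23|343) = +1.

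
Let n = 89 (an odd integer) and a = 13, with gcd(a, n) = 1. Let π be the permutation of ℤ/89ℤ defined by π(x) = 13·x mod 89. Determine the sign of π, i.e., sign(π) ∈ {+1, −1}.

-1

Orbit of 50 under x↦13x: [50, 27, 84, 24, 45, 51, 40]… (length divides ord_89(13)).
Cycle lengths of π_13 on ℤ/89ℤ: [88, 1]; 2 cycles in total.
sign(π) = (−1)^{n − #cycles} = (−1)^{89−2} = (−1)^87 = -1.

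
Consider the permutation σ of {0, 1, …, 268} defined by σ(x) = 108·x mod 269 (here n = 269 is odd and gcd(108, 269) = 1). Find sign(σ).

Trace 182: π^k(182) = [182, 19, 169, 229, 253, 155, 62] for k=0..6.
Decompose π into cycles: lengths [268, 1] (2 cycles, including the fixed point 0).
With 2 cycles on 269 points, sign = (−1)^{269−2} = -1.
Check: (108/269) = -1 by Zolotarev.

-1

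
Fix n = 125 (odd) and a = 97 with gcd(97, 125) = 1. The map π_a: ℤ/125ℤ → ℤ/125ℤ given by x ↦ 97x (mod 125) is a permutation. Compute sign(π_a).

-1

Orbit of 13 under x↦97x: [13, 11, 67, 124, 28, 91, 77]… (length divides ord_125(97)).
The orbit structure of x ↦ 97x mod 125: 4 orbits of sizes [100, 20, 4, 1].
With 4 cycles on 125 points, sign = (−1)^{125−4} = -1.
Via Zolotarev, sign(π_{97}) = (97|125) = -1.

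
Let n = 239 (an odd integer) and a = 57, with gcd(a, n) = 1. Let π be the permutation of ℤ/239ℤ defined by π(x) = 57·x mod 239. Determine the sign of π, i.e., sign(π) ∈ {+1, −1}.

Trace 216: π^k(216) = [216, 123, 80, 19, 127, 69, 109] for k=0..6.
Cycle type of π: 238 + 1; total 2 cycles.
Σ(ℓ_i−1) = 239−2 = 237; sign = (−1)^237 = -1.
Zolotarev: (57|239) = -1, matching the cycle-count sign.

-1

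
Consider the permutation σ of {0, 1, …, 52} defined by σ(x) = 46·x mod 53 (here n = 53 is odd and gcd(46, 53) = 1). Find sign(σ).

Orbit of 46 under x↦46x: [46, 49, 28, 16, 47, 42, 24]… (length divides ord_53(46)).
Cycle lengths of π_46 on ℤ/53ℤ: [13, 13, 13, 13, 1]; 5 cycles in total.
Σ(ℓ_i−1) = 53−5 = 48; sign = (−1)^48 = +1.

+1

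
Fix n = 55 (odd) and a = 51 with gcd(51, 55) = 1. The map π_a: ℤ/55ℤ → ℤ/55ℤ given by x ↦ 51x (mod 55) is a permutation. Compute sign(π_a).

Start at x=46: 46 → 36 → 21 → 26 → 6 → 31 → 41 → … (one orbit).
π_51 has 10 disjoint cycles with lengths [10, 10, 10, 10, 10, 1, 1, 1, 1, 1] on {0,…,54}.
With 10 cycles on 55 points, sign = (−1)^{55−10} = -1.

-1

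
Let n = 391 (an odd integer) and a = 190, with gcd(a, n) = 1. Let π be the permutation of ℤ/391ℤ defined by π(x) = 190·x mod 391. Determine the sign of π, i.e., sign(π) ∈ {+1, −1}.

Trace 174: π^k(174) = [174, 216, 376, 278, 35, 3, 179] for k=0..6.
Decompose π into cycles: lengths [176, 176, 16, 11, 11, 1] (6 cycles, including the fixed point 0).
sign(π) = (−1)^{n − #cycles} = (−1)^{391−6} = (−1)^385 = -1.
Check: (190/391) = -1 by Zolotarev.

-1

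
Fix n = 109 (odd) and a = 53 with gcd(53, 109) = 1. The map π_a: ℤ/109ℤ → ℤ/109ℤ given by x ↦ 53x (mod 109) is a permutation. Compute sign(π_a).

Start at x=38: 38 → 52 → 31 → 8 → 97 → 18 → 82 → … (one orbit).
Cycle lengths of π_53 on ℤ/109ℤ: [108, 1]; 2 cycles in total.
Σ(ℓ_i−1) = 109−2 = 107; sign = (−1)^107 = -1.
Zolotarev: (53|109) = -1, matching the cycle-count sign.

-1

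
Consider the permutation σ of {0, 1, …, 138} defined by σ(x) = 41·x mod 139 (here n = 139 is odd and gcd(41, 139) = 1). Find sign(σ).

+1

Trace 29: π^k(29) = [29, 77, 99, 28, 36, 86, 51] for k=0..6.
π_41 has 3 disjoint cycles with lengths [69, 69, 1] on {0,…,138}.
139 − 3 = 136 transpositions; sign(π) = (−1)^136 = +1.
(41|139)_J = +1 (Zolotarev's lemma cross-check).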